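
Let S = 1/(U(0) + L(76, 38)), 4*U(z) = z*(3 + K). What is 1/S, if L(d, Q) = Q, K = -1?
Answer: 38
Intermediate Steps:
U(z) = z/2 (U(z) = (z*(3 - 1))/4 = (z*2)/4 = (2*z)/4 = z/2)
S = 1/38 (S = 1/((½)*0 + 38) = 1/(0 + 38) = 1/38 ≈ 0.026316)
1/S = 1/(1/38) = 38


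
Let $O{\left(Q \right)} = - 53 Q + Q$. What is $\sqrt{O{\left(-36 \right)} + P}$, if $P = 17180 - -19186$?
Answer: $\sqrt{38238} \approx 195.55$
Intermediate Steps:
$O{\left(Q \right)} = - 52 Q$
$P = 36366$ ($P = 17180 + 19186 = 36366$)
$\sqrt{O{\left(-36 \right)} + P} = \sqrt{\left(-52\right) \left(-36\right) + 36366} = \sqrt{1872 + 36366} = \sqrt{38238}$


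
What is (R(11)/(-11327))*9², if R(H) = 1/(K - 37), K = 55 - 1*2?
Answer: -81/181232 ≈ -0.00044694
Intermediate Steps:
K = 53 (K = 55 - 2 = 53)
R(H) = 1/16 (R(H) = 1/(53 - 37) = 1/16)
(R(11)/(-11327))*9² = ((1/16)/(-11327))*9² = ((1/16)*(-1/11327))*81 = -1/181232*81 = -81/181232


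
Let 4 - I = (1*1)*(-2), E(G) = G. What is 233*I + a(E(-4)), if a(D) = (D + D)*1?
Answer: 1390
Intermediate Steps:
I = 6 (I = 4 - 1*1*(-2) = 4 - (-2) = 4 - 1*(-2) = 4 + 2 = 6)
a(D) = 2*D (a(D) = (2*D)*1 = 2*D)
233*I + a(E(-4)) = 233*6 + 2*(-4) = 1398 - 8 = 1390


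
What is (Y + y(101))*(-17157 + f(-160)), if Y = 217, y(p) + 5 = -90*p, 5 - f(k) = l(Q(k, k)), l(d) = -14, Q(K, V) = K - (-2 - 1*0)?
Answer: 152151164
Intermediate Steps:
Q(K, V) = 2 + K (Q(K, V) = K - (-2 + 0) = K - 1*(-2) = K + 2 = 2 + K)
f(k) = 19 (f(k) = 5 - 1*(-14) = 5 + 14 = 19)
y(p) = -5 - 90*p
(Y + y(101))*(-17157 + f(-160)) = (217 + (-5 - 90*101))*(-17157 + 19) = (217 + (-5 - 9090))*(-17138) = (217 - 9095)*(-17138) = -8878*(-17138) = 152151164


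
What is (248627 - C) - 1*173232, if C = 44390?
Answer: 31005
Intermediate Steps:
(248627 - C) - 1*173232 = (248627 - 1*44390) - 1*173232 = (248627 - 44390) - 173232 = 204237 - 173232 = 31005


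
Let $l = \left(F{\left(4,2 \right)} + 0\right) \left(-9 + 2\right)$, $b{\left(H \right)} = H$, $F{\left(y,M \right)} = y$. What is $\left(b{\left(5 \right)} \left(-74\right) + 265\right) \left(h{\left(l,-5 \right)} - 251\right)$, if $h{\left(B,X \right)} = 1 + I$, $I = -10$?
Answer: $27300$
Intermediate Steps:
$l = -28$ ($l = \left(4 + 0\right) \left(-9 + 2\right) = 4 \left(-7\right) = -28$)
$h{\left(B,X \right)} = -9$ ($h{\left(B,X \right)} = 1 - 10 = -9$)
$\left(b{\left(5 \right)} \left(-74\right) + 265\right) \left(h{\left(l,-5 \right)} - 251\right) = \left(5 \left(-74\right) + 265\right) \left(-9 - 251\right) = \left(-370 + 265\right) \left(-260\right) = \left(-105\right) \left(-260\right) = 27300$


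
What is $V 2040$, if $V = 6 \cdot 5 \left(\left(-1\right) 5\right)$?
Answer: $-306000$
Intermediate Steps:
$V = -150$ ($V = 30 \left(-5\right) = -150$)
$V 2040 = \left(-150\right) 2040 = -306000$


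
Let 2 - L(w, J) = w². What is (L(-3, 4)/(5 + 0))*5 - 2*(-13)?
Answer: 19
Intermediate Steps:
L(w, J) = 2 - w²
(L(-3, 4)/(5 + 0))*5 - 2*(-13) = ((2 - 1*(-3)²)/(5 + 0))*5 - 2*(-13) = ((2 - 1*9)/5)*5 + 26 = ((2 - 9)/5)*5 + 26 = ((⅕)*(-7))*5 + 26 = -7/5*5 + 26 = -7 + 26 = 19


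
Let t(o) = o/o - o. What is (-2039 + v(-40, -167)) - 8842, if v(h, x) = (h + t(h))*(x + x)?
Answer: -11215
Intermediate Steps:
t(o) = 1 - o
v(h, x) = 2*x (v(h, x) = (h + (1 - h))*(x + x) = 1*(2*x) = 2*x)
(-2039 + v(-40, -167)) - 8842 = (-2039 + 2*(-167)) - 8842 = (-2039 - 334) - 8842 = -2373 - 8842 = -11215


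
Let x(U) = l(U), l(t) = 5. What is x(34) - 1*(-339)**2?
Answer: -114916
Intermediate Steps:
x(U) = 5
x(34) - 1*(-339)**2 = 5 - 1*(-339)**2 = 5 - 1*114921 = 5 - 114921 = -114916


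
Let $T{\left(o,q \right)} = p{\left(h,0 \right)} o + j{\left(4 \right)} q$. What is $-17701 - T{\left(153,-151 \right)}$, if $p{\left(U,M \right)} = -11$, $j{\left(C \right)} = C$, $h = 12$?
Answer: $-15414$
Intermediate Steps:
$T{\left(o,q \right)} = - 11 o + 4 q$
$-17701 - T{\left(153,-151 \right)} = -17701 - \left(\left(-11\right) 153 + 4 \left(-151\right)\right) = -17701 - \left(-1683 - 604\right) = -17701 - -2287 = -17701 + 2287 = -15414$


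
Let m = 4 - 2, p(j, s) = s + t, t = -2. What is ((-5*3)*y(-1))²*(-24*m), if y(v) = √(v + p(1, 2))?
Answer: 10800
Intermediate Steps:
p(j, s) = -2 + s (p(j, s) = s - 2 = -2 + s)
y(v) = √v (y(v) = √(v + (-2 + 2)) = √(v + 0) = √v)
m = 2
((-5*3)*y(-1))²*(-24*m) = ((-5*3)*√(-1))²*(-24*2) = (-15*I)²*(-48) = -225*(-48) = 10800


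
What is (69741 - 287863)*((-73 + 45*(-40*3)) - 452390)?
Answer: 99869993286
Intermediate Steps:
(69741 - 287863)*((-73 + 45*(-40*3)) - 452390) = -218122*((-73 + 45*(-120)) - 452390) = -218122*((-73 - 5400) - 452390) = -218122*(-5473 - 452390) = -218122*(-457863) = 99869993286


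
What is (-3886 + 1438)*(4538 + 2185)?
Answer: -16457904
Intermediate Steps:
(-3886 + 1438)*(4538 + 2185) = -2448*6723 = -16457904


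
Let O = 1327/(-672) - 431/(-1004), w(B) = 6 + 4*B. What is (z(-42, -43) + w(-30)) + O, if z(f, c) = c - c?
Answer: -19489277/168672 ≈ -115.55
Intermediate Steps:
z(f, c) = 0
O = -260669/168672 (O = 1327*(-1/672) - 431*(-1/1004) = -1327/672 + 431/1004 = -260669/168672 ≈ -1.5454)
(z(-42, -43) + w(-30)) + O = (0 + (6 + 4*(-30))) - 260669/168672 = (0 + (6 - 120)) - 260669/168672 = (0 - 114) - 260669/168672 = -114 - 260669/168672 = -19489277/168672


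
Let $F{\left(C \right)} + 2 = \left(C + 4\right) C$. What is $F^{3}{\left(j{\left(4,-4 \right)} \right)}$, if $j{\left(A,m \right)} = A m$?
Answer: $6859000$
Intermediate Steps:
$F{\left(C \right)} = -2 + C \left(4 + C\right)$ ($F{\left(C \right)} = -2 + \left(C + 4\right) C = -2 + \left(4 + C\right) C = -2 + C \left(4 + C\right)$)
$F^{3}{\left(j{\left(4,-4 \right)} \right)} = \left(-2 + \left(4 \left(-4\right)\right)^{2} + 4 \cdot 4 \left(-4\right)\right)^{3} = \left(-2 + \left(-16\right)^{2} + 4 \left(-16\right)\right)^{3} = \left(-2 + 256 - 64\right)^{3} = 190^{3} = 6859000$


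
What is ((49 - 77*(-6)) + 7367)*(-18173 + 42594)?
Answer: 192388638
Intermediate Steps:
((49 - 77*(-6)) + 7367)*(-18173 + 42594) = ((49 + 462) + 7367)*24421 = (511 + 7367)*24421 = 7878*24421 = 192388638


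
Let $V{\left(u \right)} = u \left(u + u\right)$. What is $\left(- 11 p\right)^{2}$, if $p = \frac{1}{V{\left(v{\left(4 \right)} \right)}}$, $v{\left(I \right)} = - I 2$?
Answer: $\frac{121}{16384} \approx 0.0073853$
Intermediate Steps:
$v{\left(I \right)} = - 2 I$
$V{\left(u \right)} = 2 u^{2}$ ($V{\left(u \right)} = u 2 u = 2 u^{2}$)
$p = \frac{1}{128}$ ($p = \frac{1}{2 \left(\left(-2\right) 4\right)^{2}} = \frac{1}{2 \left(-8\right)^{2}} = \frac{1}{2 \cdot 64} = \frac{1}{128} \approx 0.0078125$)
$\left(- 11 p\right)^{2} = \left(\left(-11\right) \frac{1}{128}\right)^{2} = \left(- \frac{11}{128}\right)^{2} = \frac{121}{16384}$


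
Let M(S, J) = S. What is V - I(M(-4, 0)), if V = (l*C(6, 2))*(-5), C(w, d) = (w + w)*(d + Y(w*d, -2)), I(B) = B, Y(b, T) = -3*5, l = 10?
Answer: 7804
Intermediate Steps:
Y(b, T) = -15
C(w, d) = 2*w*(-15 + d) (C(w, d) = (w + w)*(d - 15) = (2*w)*(-15 + d) = 2*w*(-15 + d))
V = 7800 (V = (10*(2*6*(-15 + 2)))*(-5) = (10*(2*6*(-13)))*(-5) = (10*(-156))*(-5) = -1560*(-5) = 7800)
V - I(M(-4, 0)) = 7800 - 1*(-4) = 7800 + 4 = 7804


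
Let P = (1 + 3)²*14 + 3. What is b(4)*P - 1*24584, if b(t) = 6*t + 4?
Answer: -18228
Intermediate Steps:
b(t) = 4 + 6*t
P = 227 (P = 4²*14 + 3 = 16*14 + 3 = 224 + 3 = 227)
b(4)*P - 1*24584 = (4 + 6*4)*227 - 1*24584 = (4 + 24)*227 - 24584 = 28*227 - 24584 = 6356 - 24584 = -18228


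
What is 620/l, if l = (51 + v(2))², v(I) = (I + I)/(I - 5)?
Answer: 5580/22201 ≈ 0.25134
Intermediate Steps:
v(I) = 2*I/(-5 + I) (v(I) = (2*I)/(-5 + I) = 2*I/(-5 + I))
l = 22201/9 (l = (51 + 2*2/(-5 + 2))² = (51 + 2*2/(-3))² = (51 + 2*2*(-⅓))² = (51 - 4/3)² = (149/3)² = 22201/9 ≈ 2466.8)
620/l = 620/(22201/9) = 620*(9/22201) = 5580/22201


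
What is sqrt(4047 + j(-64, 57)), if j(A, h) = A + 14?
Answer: sqrt(3997) ≈ 63.222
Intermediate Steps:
j(A, h) = 14 + A
sqrt(4047 + j(-64, 57)) = sqrt(4047 + (14 - 64)) = sqrt(4047 - 50) = sqrt(3997)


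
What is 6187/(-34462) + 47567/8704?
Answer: 792701153/149978624 ≈ 5.2854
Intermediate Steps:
6187/(-34462) + 47567/8704 = 6187*(-1/34462) + 47567*(1/8704) = -6187/34462 + 47567/8704 = 792701153/149978624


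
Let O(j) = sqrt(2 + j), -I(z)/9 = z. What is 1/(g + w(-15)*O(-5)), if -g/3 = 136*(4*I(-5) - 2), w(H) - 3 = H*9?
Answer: I/(12*(-6052*I + 11*sqrt(3))) ≈ -1.3769e-5 + 4.3348e-8*I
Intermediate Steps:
I(z) = -9*z
w(H) = 3 + 9*H (w(H) = 3 + H*9 = 3 + 9*H)
g = -72624 (g = -408*(4*(-9*(-5)) - 2) = -408*(4*45 - 2) = -408*(180 - 2) = -408*178 = -3*24208 = -72624)
1/(g + w(-15)*O(-5)) = 1/(-72624 + (3 + 9*(-15))*sqrt(2 - 5)) = 1/(-72624 + (3 - 135)*sqrt(-3)) = 1/(-72624 - 132*I*sqrt(3))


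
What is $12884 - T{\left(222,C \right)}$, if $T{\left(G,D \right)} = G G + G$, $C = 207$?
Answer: $-36622$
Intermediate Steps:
$T{\left(G,D \right)} = G + G^{2}$ ($T{\left(G,D \right)} = G^{2} + G = G + G^{2}$)
$12884 - T{\left(222,C \right)} = 12884 - 222 \left(1 + 222\right) = 12884 - 222 \cdot 223 = 12884 - 49506 = -36622$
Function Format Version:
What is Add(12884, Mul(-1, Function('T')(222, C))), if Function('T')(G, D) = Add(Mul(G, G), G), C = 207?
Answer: -36622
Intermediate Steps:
Function('T')(G, D) = Add(G, Pow(G, 2)) (Function('T')(G, D) = Add(Pow(G, 2), G) = Add(G, Pow(G, 2)))
Add(12884, Mul(-1, Function('T')(222, C))) = Add(12884, Mul(-1, Mul(222, Add(1, 222)))) = Add(12884, Mul(-1, Mul(222, 223))) = Add(12884, Mul(-1, 49506)) = Add(12884, -49506) = -36622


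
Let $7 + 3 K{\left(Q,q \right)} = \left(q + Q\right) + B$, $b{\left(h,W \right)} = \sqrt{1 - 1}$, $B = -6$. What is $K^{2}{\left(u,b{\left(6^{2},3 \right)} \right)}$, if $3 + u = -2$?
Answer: $36$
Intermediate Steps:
$u = -5$ ($u = -3 - 2 = -5$)
$b{\left(h,W \right)} = 0$ ($b{\left(h,W \right)} = \sqrt{0} = 0$)
$K{\left(Q,q \right)} = - \frac{13}{3} + \frac{Q}{3} + \frac{q}{3}$ ($K{\left(Q,q \right)} = - \frac{7}{3} + \frac{\left(q + Q\right) - 6}{3} = - \frac{7}{3} + \frac{\left(Q + q\right) - 6}{3} = - \frac{7}{3} + \frac{-6 + Q + q}{3} = - \frac{7}{3} + \left(-2 + \frac{Q}{3} + \frac{q}{3}\right) = - \frac{13}{3} + \frac{Q}{3} + \frac{q}{3}$)
$K^{2}{\left(u,b{\left(6^{2},3 \right)} \right)} = \left(- \frac{13}{3} + \frac{1}{3} \left(-5\right) + \frac{1}{3} \cdot 0\right)^{2} = \left(- \frac{13}{3} - \frac{5}{3} + 0\right)^{2} = \left(-6\right)^{2} = 36$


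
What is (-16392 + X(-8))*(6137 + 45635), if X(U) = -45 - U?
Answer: -850562188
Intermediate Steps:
(-16392 + X(-8))*(6137 + 45635) = (-16392 + (-45 - 1*(-8)))*(6137 + 45635) = (-16392 + (-45 + 8))*51772 = (-16392 - 37)*51772 = -16429*51772 = -850562188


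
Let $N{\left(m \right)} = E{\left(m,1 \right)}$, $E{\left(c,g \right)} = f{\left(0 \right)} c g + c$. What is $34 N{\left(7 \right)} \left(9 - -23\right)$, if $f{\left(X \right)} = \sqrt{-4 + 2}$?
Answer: $7616 + 7616 i \sqrt{2} \approx 7616.0 + 10771.0 i$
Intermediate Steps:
$f{\left(X \right)} = i \sqrt{2}$ ($f{\left(X \right)} = \sqrt{-2} = i \sqrt{2}$)
$E{\left(c,g \right)} = c + i c g \sqrt{2}$ ($E{\left(c,g \right)} = i \sqrt{2} c g + c = i c \sqrt{2} g + c = i c g \sqrt{2} + c = c + i c g \sqrt{2}$)
$N{\left(m \right)} = m \left(1 + i \sqrt{2}\right)$ ($N{\left(m \right)} = m \left(1 + i 1 \sqrt{2}\right) = m \left(1 + i \sqrt{2}\right)$)
$34 N{\left(7 \right)} \left(9 - -23\right) = 34 \cdot 7 \left(1 + i \sqrt{2}\right) \left(9 - -23\right) = 34 \left(7 + 7 i \sqrt{2}\right) \left(9 + 23\right) = \left(238 + 238 i \sqrt{2}\right) 32 = 7616 + 7616 i \sqrt{2}$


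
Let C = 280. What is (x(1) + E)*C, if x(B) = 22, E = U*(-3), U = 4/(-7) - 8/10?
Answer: 7312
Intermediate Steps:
U = -48/35 (U = 4*(-⅐) - 8*⅒ = -4/7 - ⅘ = -48/35 ≈ -1.3714)
E = 144/35 (E = -48/35*(-3) = 144/35 ≈ 4.1143)
(x(1) + E)*C = (22 + 144/35)*280 = (914/35)*280 = 7312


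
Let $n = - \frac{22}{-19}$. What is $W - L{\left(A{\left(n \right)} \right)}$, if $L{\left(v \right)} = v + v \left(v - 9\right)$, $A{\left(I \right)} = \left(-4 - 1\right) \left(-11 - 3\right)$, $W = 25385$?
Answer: $21045$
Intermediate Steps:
$n = \frac{22}{19}$ ($n = \left(-22\right) \left(- \frac{1}{19}\right) = \frac{22}{19} \approx 1.1579$)
$A{\left(I \right)} = 70$ ($A{\left(I \right)} = \left(-5\right) \left(-14\right) = 70$)
$L{\left(v \right)} = v + v \left(-9 + v\right)$
$W - L{\left(A{\left(n \right)} \right)} = 25385 - 70 \left(-8 + 70\right) = 25385 - 70 \cdot 62 = 25385 - 4340 = 21045$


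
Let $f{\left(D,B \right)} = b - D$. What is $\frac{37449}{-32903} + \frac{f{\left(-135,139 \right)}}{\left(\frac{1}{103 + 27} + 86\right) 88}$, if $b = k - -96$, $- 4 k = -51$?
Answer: $- \frac{23869670573}{21582788656} \approx -1.106$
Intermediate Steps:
$k = \frac{51}{4}$ ($k = \left(- \frac{1}{4}\right) \left(-51\right) = \frac{51}{4} \approx 12.75$)
$b = \frac{435}{4}$ ($b = \frac{51}{4} - -96 = \frac{51}{4} + 96 = \frac{435}{4} \approx 108.75$)
$f{\left(D,B \right)} = \frac{435}{4} - D$
$\frac{37449}{-32903} + \frac{f{\left(-135,139 \right)}}{\left(\frac{1}{103 + 27} + 86\right) 88} = \frac{37449}{-32903} + \frac{\frac{435}{4} - -135}{\left(\frac{1}{103 + 27} + 86\right) 88} = 37449 \left(- \frac{1}{32903}\right) + \frac{\frac{435}{4} + 135}{\left(\frac{1}{130} + 86\right) 88} = - \frac{37449}{32903} + \frac{975}{4 \left(\frac{1}{130} + 86\right) 88} = - \frac{37449}{32903} + \frac{975}{4 \cdot \frac{11181}{130} \cdot 88} = - \frac{37449}{32903} + \frac{975}{4 \cdot \frac{491964}{65}} = - \frac{37449}{32903} + \frac{975}{4} \cdot \frac{65}{491964} = - \frac{37449}{32903} + \frac{21125}{655952} = - \frac{23869670573}{21582788656}$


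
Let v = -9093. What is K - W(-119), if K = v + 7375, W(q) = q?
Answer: -1599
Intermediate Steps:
K = -1718 (K = -9093 + 7375 = -1718)
K - W(-119) = -1718 - 1*(-119) = -1718 + 119 = -1599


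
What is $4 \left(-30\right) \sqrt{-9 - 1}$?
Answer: $- 120 i \sqrt{10} \approx - 379.47 i$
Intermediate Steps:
$4 \left(-30\right) \sqrt{-9 - 1} = - 120 \sqrt{-10} = - 120 i \sqrt{10}$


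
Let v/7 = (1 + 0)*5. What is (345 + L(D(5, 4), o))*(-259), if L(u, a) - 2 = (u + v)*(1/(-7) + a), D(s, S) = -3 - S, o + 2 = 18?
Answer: -204869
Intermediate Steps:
o = 16 (o = -2 + 18 = 16)
v = 35 (v = 7*((1 + 0)*5) = 7*(1*5) = 7*5 = 35)
L(u, a) = 2 + (35 + u)*(-⅐ + a) (L(u, a) = 2 + (u + 35)*(1/(-7) + a) = 2 + (35 + u)*(-⅐ + a))
(345 + L(D(5, 4), o))*(-259) = (345 + (-3 + 35*16 - (-3 - 1*4)/7 + 16*(-3 - 1*4)))*(-259) = (345 + (-3 + 560 - (-3 - 4)/7 + 16*(-3 - 4)))*(-259) = (345 + (-3 + 560 - ⅐*(-7) + 16*(-7)))*(-259) = (345 + (-3 + 560 + 1 - 112))*(-259) = (345 + 446)*(-259) = 791*(-259) = -204869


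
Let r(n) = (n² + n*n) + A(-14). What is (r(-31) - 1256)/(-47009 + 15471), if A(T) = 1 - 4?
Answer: -51/2426 ≈ -0.021022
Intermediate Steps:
A(T) = -3
r(n) = -3 + 2*n² (r(n) = (n² + n*n) - 3 = (n² + n²) - 3 = 2*n² - 3 = -3 + 2*n²)
(r(-31) - 1256)/(-47009 + 15471) = ((-3 + 2*(-31)²) - 1256)/(-47009 + 15471) = ((-3 + 2*961) - 1256)/(-31538) = ((-3 + 1922) - 1256)*(-1/31538) = (1919 - 1256)*(-1/31538) = 663*(-1/31538) = -51/2426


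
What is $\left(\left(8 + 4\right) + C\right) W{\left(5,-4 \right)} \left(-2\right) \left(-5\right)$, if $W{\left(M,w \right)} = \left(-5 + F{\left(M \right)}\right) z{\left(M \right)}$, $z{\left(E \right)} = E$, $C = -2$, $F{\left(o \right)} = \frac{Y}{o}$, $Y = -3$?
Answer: $-2800$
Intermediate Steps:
$F{\left(o \right)} = - \frac{3}{o}$
$W{\left(M,w \right)} = M \left(-5 - \frac{3}{M}\right)$ ($W{\left(M,w \right)} = \left(-5 - \frac{3}{M}\right) M = M \left(-5 - \frac{3}{M}\right)$)
$\left(\left(8 + 4\right) + C\right) W{\left(5,-4 \right)} \left(-2\right) \left(-5\right) = \left(\left(8 + 4\right) - 2\right) \left(-3 - 25\right) \left(-2\right) \left(-5\right) = \left(12 - 2\right) \left(-3 - 25\right) \left(-2\right) \left(-5\right) = 10 \left(-28\right) \left(-2\right) \left(-5\right) = 10 \cdot 56 \left(-5\right) = 10 \left(-280\right) = -2800$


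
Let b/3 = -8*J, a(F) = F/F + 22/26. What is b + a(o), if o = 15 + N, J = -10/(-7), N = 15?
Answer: -2952/91 ≈ -32.440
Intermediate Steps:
J = 10/7 (J = -10*(-1/7) = 10/7 ≈ 1.4286)
o = 30 (o = 15 + 15 = 30)
a(F) = 24/13 (a(F) = 1 + 22*(1/26) = 1 + 11/13 = 24/13)
b = -240/7 (b = 3*(-8*10/7) = 3*(-80/7) = -240/7 ≈ -34.286)
b + a(o) = -240/7 + 24/13 = -2952/91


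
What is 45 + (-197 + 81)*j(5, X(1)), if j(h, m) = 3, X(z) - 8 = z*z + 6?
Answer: -303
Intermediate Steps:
X(z) = 14 + z**2 (X(z) = 8 + (z*z + 6) = 8 + (z**2 + 6) = 8 + (6 + z**2) = 14 + z**2)
45 + (-197 + 81)*j(5, X(1)) = 45 + (-197 + 81)*3 = 45 - 116*3 = 45 - 348 = -303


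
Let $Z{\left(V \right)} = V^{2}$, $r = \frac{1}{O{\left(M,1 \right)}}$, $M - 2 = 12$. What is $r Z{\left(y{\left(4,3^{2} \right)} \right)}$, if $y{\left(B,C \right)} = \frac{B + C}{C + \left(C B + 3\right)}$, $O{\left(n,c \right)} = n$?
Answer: $\frac{169}{32256} \approx 0.0052393$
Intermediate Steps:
$M = 14$ ($M = 2 + 12 = 14$)
$y{\left(B,C \right)} = \frac{B + C}{3 + C + B C}$ ($y{\left(B,C \right)} = \frac{B + C}{C + \left(B C + 3\right)} = \frac{B + C}{C + \left(3 + B C\right)} = \frac{B + C}{3 + C + B C}$)
$r = \frac{1}{14} \approx 0.071429$
$r Z{\left(y{\left(4,3^{2} \right)} \right)} = \frac{\left(\frac{4 + 3^{2}}{3 + 3^{2} + 4 \cdot 3^{2}}\right)^{2}}{14} = \frac{\left(\frac{4 + 9}{3 + 9 + 4 \cdot 9}\right)^{2}}{14} = \frac{\left(\frac{1}{3 + 9 + 36} \cdot 13\right)^{2}}{14} = \frac{\left(\frac{1}{48} \cdot 13\right)^{2}}{14} = \frac{\left(\frac{13}{48}\right)^{2}}{14} = \frac{1}{14} \cdot \frac{169}{2304} = \frac{169}{32256}$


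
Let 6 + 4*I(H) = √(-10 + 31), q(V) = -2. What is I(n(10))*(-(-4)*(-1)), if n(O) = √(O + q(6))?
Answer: 6 - √21 ≈ 1.4174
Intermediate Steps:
n(O) = √(-2 + O) (n(O) = √(O - 2) = √(-2 + O))
I(H) = -3/2 + √21/4 (I(H) = -3/2 + √(-10 + 31)/4 = -3/2 + √21/4)
I(n(10))*(-(-4)*(-1)) = (-3/2 + √21/4)*(-(-4)*(-1)) = (-3/2 + √21/4)*(-1*4) = (-3/2 + √21/4)*(-4) = 6 - √21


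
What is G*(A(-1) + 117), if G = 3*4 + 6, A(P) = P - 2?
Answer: 2052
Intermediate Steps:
A(P) = -2 + P
G = 18 (G = 12 + 6 = 18)
G*(A(-1) + 117) = 18*((-2 - 1) + 117) = 18*(-3 + 117) = 18*114 = 2052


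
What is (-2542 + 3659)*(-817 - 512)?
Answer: -1484493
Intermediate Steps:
(-2542 + 3659)*(-817 - 512) = 1117*(-1329) = -1484493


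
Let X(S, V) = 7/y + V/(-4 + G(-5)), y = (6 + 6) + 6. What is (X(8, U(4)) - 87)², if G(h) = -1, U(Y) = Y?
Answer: 61889689/8100 ≈ 7640.7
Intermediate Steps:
y = 18 (y = 12 + 6 = 18)
X(S, V) = 7/18 - V/5 (X(S, V) = 7/18 + V/(-4 - 1) = 7*(1/18) + V/(-5) = 7/18 + V*(-⅕) = 7/18 - V/5)
(X(8, U(4)) - 87)² = ((7/18 - ⅕*4) - 87)² = ((7/18 - ⅘) - 87)² = (-37/90 - 87)² = (-7867/90)² = 61889689/8100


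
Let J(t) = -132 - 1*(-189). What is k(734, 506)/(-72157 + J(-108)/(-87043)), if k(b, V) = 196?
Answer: -4265107/1570190452 ≈ -0.0027163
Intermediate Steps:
J(t) = 57 (J(t) = -132 + 189 = 57)
k(734, 506)/(-72157 + J(-108)/(-87043)) = 196/(-72157 + 57/(-87043)) = 196/(-72157 + 57*(-1/87043)) = 196/(-72157 - 57/87043) = 196/(-6280761808/87043) = 196*(-87043/6280761808) = -4265107/1570190452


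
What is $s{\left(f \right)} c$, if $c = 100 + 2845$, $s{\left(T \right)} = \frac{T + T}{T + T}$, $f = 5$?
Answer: $2945$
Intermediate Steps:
$s{\left(T \right)} = 1$ ($s{\left(T \right)} = \frac{2 T}{2 T} = 2 T \frac{1}{2 T} = 1$)
$c = 2945$
$s{\left(f \right)} c = 1 \cdot 2945 = 2945$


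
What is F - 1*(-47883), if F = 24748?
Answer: 72631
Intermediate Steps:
F - 1*(-47883) = 24748 - 1*(-47883) = 24748 + 47883 = 72631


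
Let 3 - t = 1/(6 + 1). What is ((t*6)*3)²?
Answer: 129600/49 ≈ 2644.9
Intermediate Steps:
t = 20/7 (t = 3 - 1/(6 + 1) = 3 - 1/7 = 3 - 1*⅐ = 3 - ⅐ = 20/7 ≈ 2.8571)
((t*6)*3)² = (((20/7)*6)*3)² = ((120/7)*3)² = (360/7)² = 129600/49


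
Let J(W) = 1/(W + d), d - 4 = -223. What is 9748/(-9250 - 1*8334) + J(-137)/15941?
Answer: -864373103/1559205151 ≈ -0.55437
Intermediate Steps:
d = -219 (d = 4 - 223 = -219)
J(W) = 1/(-219 + W) (J(W) = 1/(W - 219) = 1/(-219 + W))
9748/(-9250 - 1*8334) + J(-137)/15941 = 9748/(-9250 - 1*8334) + 1/(-219 - 137*15941) = 9748/(-9250 - 8334) + (1/15941)/(-356) = 9748/(-17584) - 1/356*1/15941 = 9748*(-1/17584) - 1/5674996 = -2437/4396 - 1/5674996 = -864373103/1559205151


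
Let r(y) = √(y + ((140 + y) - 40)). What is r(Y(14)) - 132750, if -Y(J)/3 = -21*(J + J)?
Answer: -132750 + 2*√907 ≈ -1.3269e+5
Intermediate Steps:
Y(J) = 126*J (Y(J) = -(-63)*(J + J) = -(-63)*2*J = -(-126)*J = 126*J)
r(y) = √(100 + 2*y) (r(y) = √(y + (100 + y)) = √(100 + 2*y))
r(Y(14)) - 132750 = √(100 + 2*(126*14)) - 132750 = √(100 + 2*1764) - 132750 = √(100 + 3528) - 132750 = √3628 - 132750 = 2*√907 - 132750 = -132750 + 2*√907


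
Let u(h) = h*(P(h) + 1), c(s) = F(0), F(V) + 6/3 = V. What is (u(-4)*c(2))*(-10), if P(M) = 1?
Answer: -160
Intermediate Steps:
F(V) = -2 + V
c(s) = -2 (c(s) = -2 + 0 = -2)
u(h) = 2*h (u(h) = h*(1 + 1) = h*2 = 2*h)
(u(-4)*c(2))*(-10) = ((2*(-4))*(-2))*(-10) = -8*(-2)*(-10) = 16*(-10) = -160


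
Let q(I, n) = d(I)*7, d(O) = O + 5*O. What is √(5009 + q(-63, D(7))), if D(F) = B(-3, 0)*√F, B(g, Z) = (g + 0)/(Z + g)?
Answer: √2363 ≈ 48.611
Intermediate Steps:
d(O) = 6*O
B(g, Z) = g/(Z + g)
D(F) = √F (D(F) = (-3/(0 - 3))*√F = (-3/(-3))*√F = (-3*(-⅓))*√F = 1*√F = √F)
q(I, n) = 42*I (q(I, n) = (6*I)*7 = 42*I)
√(5009 + q(-63, D(7))) = √(5009 + 42*(-63)) = √(5009 - 2646) = √2363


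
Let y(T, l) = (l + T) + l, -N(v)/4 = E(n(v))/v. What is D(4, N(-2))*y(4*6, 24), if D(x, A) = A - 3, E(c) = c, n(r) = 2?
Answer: 72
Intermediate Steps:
N(v) = -8/v
y(T, l) = T + 2*l (y(T, l) = (T + l) + l = T + 2*l)
D(x, A) = -3 + A
D(4, N(-2))*y(4*6, 24) = (-3 - 8/(-2))*(4*6 + 2*24) = (-3 - 8*(-½))*(24 + 48) = (-3 + 4)*72 = 1*72 = 72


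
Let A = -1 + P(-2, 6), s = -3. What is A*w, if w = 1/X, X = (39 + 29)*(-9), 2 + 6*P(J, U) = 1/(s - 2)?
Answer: 41/18360 ≈ 0.0022331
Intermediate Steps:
P(J, U) = -11/30 (P(J, U) = -⅓ + 1/(6*(-3 - 2)) = -⅓ + (⅙)/(-5) = -⅓ + (⅙)*(-⅕) = -⅓ - 1/30 = -11/30)
X = -612 (X = 68*(-9) = -612)
A = -41/30 (A = -1 - 11/30 = -41/30 ≈ -1.3667)
w = -1/612 (w = 1/(-612) = -1/612 ≈ -0.0016340)
A*w = -41/30*(-1/612) = 41/18360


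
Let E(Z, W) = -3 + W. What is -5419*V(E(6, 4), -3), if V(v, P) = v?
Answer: -5419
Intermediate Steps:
-5419*V(E(6, 4), -3) = -5419*(-3 + 4) = -5419*1 = -5419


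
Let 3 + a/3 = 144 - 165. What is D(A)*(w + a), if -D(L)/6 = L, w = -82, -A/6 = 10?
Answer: -55440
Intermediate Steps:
A = -60 (A = -6*10 = -60)
D(L) = -6*L
a = -72 (a = -9 + 3*(144 - 165) = -9 + 3*(-21) = -9 - 63 = -72)
D(A)*(w + a) = (-6*(-60))*(-82 - 72) = 360*(-154) = -55440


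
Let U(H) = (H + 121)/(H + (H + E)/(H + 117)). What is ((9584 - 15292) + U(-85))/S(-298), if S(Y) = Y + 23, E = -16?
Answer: 3220684/155155 ≈ 20.758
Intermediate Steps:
U(H) = (121 + H)/(H + (-16 + H)/(117 + H)) (U(H) = (H + 121)/(H + (H - 16)/(H + 117)) = (121 + H)/(H + (-16 + H)/(117 + H)))
S(Y) = 23 + Y
((9584 - 15292) + U(-85))/S(-298) = ((9584 - 15292) + (14157 + (-85)² + 238*(-85))/(-16 + (-85)² + 118*(-85)))/(23 - 298) = (-5708 + (14157 + 7225 - 20230)/(-16 + 7225 - 10030))/(-275) = (-5708 + 1152/(-2821))*(-1/275) = (-5708 - 1/2821*1152)*(-1/275) = (-5708 - 1152/2821)*(-1/275) = -16103420/2821*(-1/275) = 3220684/155155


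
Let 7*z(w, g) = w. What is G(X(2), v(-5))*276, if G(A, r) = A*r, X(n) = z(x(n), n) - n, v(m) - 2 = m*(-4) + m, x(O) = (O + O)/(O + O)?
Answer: -60996/7 ≈ -8713.7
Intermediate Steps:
x(O) = 1 (x(O) = (2*O)/((2*O)) = (2*O)*(1/(2*O)) = 1)
z(w, g) = w/7
v(m) = 2 - 3*m (v(m) = 2 + (m*(-4) + m) = 2 + (-4*m + m) = 2 - 3*m)
X(n) = 1/7 - n (X(n) = (1/7)*1 - n = 1/7 - n)
G(X(2), v(-5))*276 = ((1/7 - 1*2)*(2 - 3*(-5)))*276 = ((1/7 - 2)*(2 + 15))*276 = -13/7*17*276 = -221/7*276 = -60996/7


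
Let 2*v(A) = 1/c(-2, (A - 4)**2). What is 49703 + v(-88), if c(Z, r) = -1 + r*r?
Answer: 7121375758771/143278590 ≈ 49703.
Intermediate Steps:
c(Z, r) = -1 + r**2
v(A) = 1/(2*(-1 + (-4 + A)**4)) (v(A) = 1/(2*(-1 + ((A - 4)**2)**2)) = 1/(2*(-1 + ((-4 + A)**2)**2)) = 1/(2*(-1 + (-4 + A)**4)))
49703 + v(-88) = 49703 + 1/(2*(-1 + (-4 - 88)**4)) = 49703 + 1/(2*(-1 + (-92)**4)) = 49703 + 1/(2*(-1 + 71639296)) = 49703 + (1/2)/71639295 = 49703 + (1/2)*(1/71639295) = 49703 + 1/143278590 = 7121375758771/143278590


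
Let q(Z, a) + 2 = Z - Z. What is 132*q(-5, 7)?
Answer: -264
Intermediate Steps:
q(Z, a) = -2 (q(Z, a) = -2 + (Z - Z) = -2 + 0 = -2)
132*q(-5, 7) = 132*(-2) = -264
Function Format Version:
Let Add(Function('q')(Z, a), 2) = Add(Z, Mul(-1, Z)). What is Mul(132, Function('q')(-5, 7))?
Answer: -264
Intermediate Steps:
Function('q')(Z, a) = -2 (Function('q')(Z, a) = Add(-2, Add(Z, Mul(-1, Z))) = Add(-2, 0) = -2)
Mul(132, Function('q')(-5, 7)) = Mul(132, -2) = -264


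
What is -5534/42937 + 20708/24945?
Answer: 751093766/1071063465 ≈ 0.70126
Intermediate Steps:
-5534/42937 + 20708/24945 = 751093766/1071063465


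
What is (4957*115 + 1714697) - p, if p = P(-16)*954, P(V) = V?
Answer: 2300016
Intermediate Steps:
p = -15264 (p = -16*954 = -15264)
(4957*115 + 1714697) - p = (4957*115 + 1714697) - 1*(-15264) = (570055 + 1714697) + 15264 = 2284752 + 15264 = 2300016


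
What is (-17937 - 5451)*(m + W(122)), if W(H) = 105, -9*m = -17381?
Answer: -142869496/3 ≈ -4.7623e+7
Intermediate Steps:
m = 17381/9 (m = -1/9*(-17381) = 17381/9 ≈ 1931.2)
(-17937 - 5451)*(m + W(122)) = (-17937 - 5451)*(17381/9 + 105) = -23388*18326/9 = -142869496/3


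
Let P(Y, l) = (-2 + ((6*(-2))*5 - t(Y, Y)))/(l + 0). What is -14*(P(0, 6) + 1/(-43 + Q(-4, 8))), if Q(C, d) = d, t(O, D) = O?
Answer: 2176/15 ≈ 145.07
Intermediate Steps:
P(Y, l) = (-62 - Y)/l (P(Y, l) = (-2 + ((6*(-2))*5 - Y))/(l + 0) = (-2 + (-12*5 - Y))/l = (-2 + (-60 - Y))/l = (-62 - Y)/l)
-14*(P(0, 6) + 1/(-43 + Q(-4, 8))) = -14*((-62 - 1*0)/6 + 1/(-43 + 8)) = -14*((-62 + 0)/6 + 1/(-35)) = -14*((1/6)*(-62) - 1/35) = -14*(-31/3 - 1/35) = -14*(-1088/105) = 2176/15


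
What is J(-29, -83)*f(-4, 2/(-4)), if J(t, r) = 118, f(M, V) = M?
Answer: -472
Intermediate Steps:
J(-29, -83)*f(-4, 2/(-4)) = 118*(-4) = -472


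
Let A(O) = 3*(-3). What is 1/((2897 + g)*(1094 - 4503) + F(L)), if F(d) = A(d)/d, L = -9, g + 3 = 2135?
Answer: -1/17143860 ≈ -5.8330e-8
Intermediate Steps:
g = 2132 (g = -3 + 2135 = 2132)
A(O) = -9
F(d) = -9/d
1/((2897 + g)*(1094 - 4503) + F(L)) = 1/((2897 + 2132)*(1094 - 4503) - 9/(-9)) = 1/(5029*(-3409) - 9*(-⅑)) = 1/(-17143861 + 1) = 1/(-17143860) = -1/17143860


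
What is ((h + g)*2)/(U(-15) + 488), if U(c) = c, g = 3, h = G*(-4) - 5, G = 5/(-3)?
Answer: 28/1419 ≈ 0.019732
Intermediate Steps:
G = -5/3 (G = 5*(-1/3) = -5/3 ≈ -1.6667)
h = 5/3 (h = -5/3*(-4) - 5 = 20/3 - 5 = 5/3 ≈ 1.6667)
((h + g)*2)/(U(-15) + 488) = ((5/3 + 3)*2)/(-15 + 488) = ((14/3)*2)/473 = (28/3)*(1/473) = 28/1419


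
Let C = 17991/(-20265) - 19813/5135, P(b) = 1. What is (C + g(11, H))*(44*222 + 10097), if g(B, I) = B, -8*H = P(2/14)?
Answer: 172368418269/1387477 ≈ 1.2423e+5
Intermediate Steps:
H = -1/8 (H = -1/8*1 = -1/8 ≈ -0.12500)
C = -32926282/6937385 (C = 17991*(-1/20265) - 19813*1/5135 = -5997/6755 - 19813/5135 = -32926282/6937385 ≈ -4.7462)
(C + g(11, H))*(44*222 + 10097) = (-32926282/6937385 + 11)*(44*222 + 10097) = 43384953*(9768 + 10097)/6937385 = (43384953/6937385)*19865 = 172368418269/1387477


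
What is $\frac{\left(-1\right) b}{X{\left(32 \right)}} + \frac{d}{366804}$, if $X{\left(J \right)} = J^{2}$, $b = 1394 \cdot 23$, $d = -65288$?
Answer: $- \frac{1478415595}{46950912} \approx -31.489$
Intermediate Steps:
$b = 32062$
$\frac{\left(-1\right) b}{X{\left(32 \right)}} + \frac{d}{366804} = \frac{\left(-1\right) 32062}{32^{2}} - \frac{65288}{366804} = - \frac{32062}{1024} - \frac{16322}{91701} = \left(-32062\right) \frac{1}{1024} - \frac{16322}{91701} = - \frac{16031}{512} - \frac{16322}{91701} = - \frac{1478415595}{46950912}$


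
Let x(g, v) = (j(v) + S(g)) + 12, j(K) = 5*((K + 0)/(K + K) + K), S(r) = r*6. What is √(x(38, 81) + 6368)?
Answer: 3*√3118/2 ≈ 83.759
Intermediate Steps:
S(r) = 6*r
j(K) = 5/2 + 5*K (j(K) = 5*(K/((2*K)) + K) = 5*(K*(1/(2*K)) + K) = 5*(½ + K) = 5/2 + 5*K)
x(g, v) = 29/2 + 5*v + 6*g (x(g, v) = ((5/2 + 5*v) + 6*g) + 12 = (5/2 + 5*v + 6*g) + 12 = 29/2 + 5*v + 6*g)
√(x(38, 81) + 6368) = √((29/2 + 5*81 + 6*38) + 6368) = √((29/2 + 405 + 228) + 6368) = √(1295/2 + 6368) = √(14031/2) = 3*√3118/2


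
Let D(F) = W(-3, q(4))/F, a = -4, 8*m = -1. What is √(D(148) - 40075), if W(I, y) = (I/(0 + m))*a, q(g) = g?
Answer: I*√54863563/37 ≈ 200.19*I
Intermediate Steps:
m = -⅛ (m = (⅛)*(-1) = -⅛ ≈ -0.12500)
W(I, y) = 32*I (W(I, y) = (I/(0 - ⅛))*(-4) = (I/(-⅛))*(-4) = (I*(-8))*(-4) = -8*I*(-4) = 32*I)
D(F) = -96/F (D(F) = (32*(-3))/F = -96/F)
√(D(148) - 40075) = √(-96/148 - 40075) = √(-96*1/148 - 40075) = √(-24/37 - 40075) = √(-1482799/37) = I*√54863563/37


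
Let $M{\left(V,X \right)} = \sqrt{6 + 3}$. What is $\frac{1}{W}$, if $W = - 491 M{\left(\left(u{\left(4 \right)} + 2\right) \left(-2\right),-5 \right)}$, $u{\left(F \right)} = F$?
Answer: $- \frac{1}{1473} \approx -0.00067889$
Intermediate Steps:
$M{\left(V,X \right)} = 3$ ($M{\left(V,X \right)} = \sqrt{9} = 3$)
$W = -1473$ ($W = \left(-491\right) 3 = -1473$)
$\frac{1}{W} = \frac{1}{-1473} = - \frac{1}{1473}$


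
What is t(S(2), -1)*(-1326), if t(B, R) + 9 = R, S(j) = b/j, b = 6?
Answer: 13260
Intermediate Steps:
S(j) = 6/j
t(B, R) = -9 + R
t(S(2), -1)*(-1326) = (-9 - 1)*(-1326) = -10*(-1326) = 13260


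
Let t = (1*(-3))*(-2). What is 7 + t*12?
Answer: 79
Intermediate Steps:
t = 6 (t = -3*(-2) = 6)
7 + t*12 = 7 + 6*12 = 7 + 72 = 79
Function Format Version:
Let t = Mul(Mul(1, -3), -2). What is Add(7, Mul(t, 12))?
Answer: 79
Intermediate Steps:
t = 6 (t = Mul(-3, -2) = 6)
Add(7, Mul(t, 12)) = Add(7, Mul(6, 12)) = Add(7, 72) = 79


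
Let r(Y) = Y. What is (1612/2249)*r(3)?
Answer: 372/173 ≈ 2.1503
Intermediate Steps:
(1612/2249)*r(3) = (1612/2249)*3 = (1612*(1/2249))*3 = (124/173)*3 = 372/173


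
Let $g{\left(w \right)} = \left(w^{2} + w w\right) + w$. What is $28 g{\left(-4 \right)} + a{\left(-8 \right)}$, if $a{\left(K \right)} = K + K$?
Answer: $768$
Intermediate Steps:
$a{\left(K \right)} = 2 K$
$g{\left(w \right)} = w + 2 w^{2}$ ($g{\left(w \right)} = \left(w^{2} + w^{2}\right) + w = 2 w^{2} + w = w + 2 w^{2}$)
$28 g{\left(-4 \right)} + a{\left(-8 \right)} = 28 \left(- 4 \left(1 + 2 \left(-4\right)\right)\right) + 2 \left(-8\right) = 28 \left(- 4 \left(1 - 8\right)\right) - 16 = 28 \left(\left(-4\right) \left(-7\right)\right) - 16 = 28 \cdot 28 - 16 = 784 - 16 = 768$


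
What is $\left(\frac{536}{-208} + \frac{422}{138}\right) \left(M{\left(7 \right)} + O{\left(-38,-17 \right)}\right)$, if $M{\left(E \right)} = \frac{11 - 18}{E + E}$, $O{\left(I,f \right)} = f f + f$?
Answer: $\frac{156203}{1196} \approx 130.6$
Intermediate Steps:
$O{\left(I,f \right)} = f + f^{2}$ ($O{\left(I,f \right)} = f^{2} + f = f + f^{2}$)
$M{\left(E \right)} = - \frac{7}{2 E}$
$\left(\frac{536}{-208} + \frac{422}{138}\right) \left(M{\left(7 \right)} + O{\left(-38,-17 \right)}\right) = \left(\frac{536}{-208} + \frac{422}{138}\right) \left(- \frac{7}{2 \cdot 7} - 17 \left(1 - 17\right)\right) = \left(536 \left(- \frac{1}{208}\right) + 422 \cdot \frac{1}{138}\right) \left(\left(- \frac{7}{2}\right) \frac{1}{7} - -272\right) = \left(- \frac{67}{26} + \frac{211}{69}\right) \left(- \frac{1}{2} + 272\right) = \frac{863}{1794} \cdot \frac{543}{2} = \frac{156203}{1196}$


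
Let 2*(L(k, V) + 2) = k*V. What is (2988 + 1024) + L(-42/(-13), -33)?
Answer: 51437/13 ≈ 3956.7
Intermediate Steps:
L(k, V) = -2 + V*k/2 (L(k, V) = -2 + (k*V)/2 = -2 + (V*k)/2 = -2 + V*k/2)
(2988 + 1024) + L(-42/(-13), -33) = (2988 + 1024) + (-2 + (½)*(-33)*(-42/(-13))) = 4012 + (-2 + (½)*(-33)*(-42*(-1/13))) = 4012 + (-2 + (½)*(-33)*(42/13)) = 4012 + (-2 - 693/13) = 4012 - 719/13 = 51437/13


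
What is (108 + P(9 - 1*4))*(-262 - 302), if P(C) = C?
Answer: -63732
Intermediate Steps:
(108 + P(9 - 1*4))*(-262 - 302) = (108 + (9 - 1*4))*(-262 - 302) = (108 + (9 - 4))*(-564) = (108 + 5)*(-564) = 113*(-564) = -63732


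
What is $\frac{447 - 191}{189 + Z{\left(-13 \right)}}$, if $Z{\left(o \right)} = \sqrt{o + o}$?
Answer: $\frac{48384}{35747} - \frac{256 i \sqrt{26}}{35747} \approx 1.3535 - 0.036516 i$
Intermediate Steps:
$Z{\left(o \right)} = \sqrt{2} \sqrt{o}$ ($Z{\left(o \right)} = \sqrt{2 o} = \sqrt{2} \sqrt{o}$)
$\frac{447 - 191}{189 + Z{\left(-13 \right)}} = \frac{447 - 191}{189 + \sqrt{2} \sqrt{-13}} = \frac{256}{189 + \sqrt{2} i \sqrt{13}} = \frac{256}{189 + i \sqrt{26}}$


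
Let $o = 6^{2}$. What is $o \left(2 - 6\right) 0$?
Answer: $0$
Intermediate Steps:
$o = 36$
$o \left(2 - 6\right) 0 = 36 \left(2 - 6\right) 0 = 36 \left(-4\right) 0 = \left(-144\right) 0 = 0$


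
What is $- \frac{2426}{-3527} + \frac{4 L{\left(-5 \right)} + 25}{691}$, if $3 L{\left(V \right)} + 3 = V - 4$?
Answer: $\frac{1708109}{2437157} \approx 0.70086$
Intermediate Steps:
$L{\left(V \right)} = - \frac{7}{3} + \frac{V}{3}$ ($L{\left(V \right)} = -1 + \frac{V - 4}{3} = -1 + \frac{-4 + V}{3} = -1 + \left(- \frac{4}{3} + \frac{V}{3}\right) = - \frac{7}{3} + \frac{V}{3}$)
$- \frac{2426}{-3527} + \frac{4 L{\left(-5 \right)} + 25}{691} = - \frac{2426}{-3527} + \frac{4 \left(- \frac{7}{3} + \frac{1}{3} \left(-5\right)\right) + 25}{691} = \left(-2426\right) \left(- \frac{1}{3527}\right) + \left(4 \left(- \frac{7}{3} - \frac{5}{3}\right) + 25\right) \frac{1}{691} = \frac{2426}{3527} + \left(4 \left(-4\right) + 25\right) \frac{1}{691} = \frac{2426}{3527} + \left(-16 + 25\right) \frac{1}{691} = \frac{2426}{3527} + 9 \cdot \frac{1}{691} = \frac{2426}{3527} + \frac{9}{691} = \frac{1708109}{2437157}$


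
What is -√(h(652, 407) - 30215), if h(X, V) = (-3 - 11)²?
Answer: -I*√30019 ≈ -173.26*I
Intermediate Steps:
h(X, V) = 196 (h(X, V) = (-14)² = 196)
-√(h(652, 407) - 30215) = -√(196 - 30215) = -√(-30019) = -I*√30019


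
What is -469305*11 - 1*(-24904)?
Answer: -5137451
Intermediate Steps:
-469305*11 - 1*(-24904) = -5162355 + 24904 = -5137451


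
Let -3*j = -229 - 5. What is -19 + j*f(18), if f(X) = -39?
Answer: -3061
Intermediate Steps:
j = 78 (j = -(-229 - 5)/3 = -1/3*(-234) = 78)
-19 + j*f(18) = -19 + 78*(-39) = -19 - 3042 = -3061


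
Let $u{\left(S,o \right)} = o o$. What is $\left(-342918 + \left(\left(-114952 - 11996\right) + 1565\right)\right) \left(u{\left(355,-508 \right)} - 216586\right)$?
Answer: $-19424188878$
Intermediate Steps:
$u{\left(S,o \right)} = o^{2}$
$\left(-342918 + \left(\left(-114952 - 11996\right) + 1565\right)\right) \left(u{\left(355,-508 \right)} - 216586\right) = \left(-342918 + \left(\left(-114952 - 11996\right) + 1565\right)\right) \left(\left(-508\right)^{2} - 216586\right) = \left(-342918 + \left(-126948 + 1565\right)\right) \left(258064 - 216586\right) = \left(-342918 - 125383\right) 41478 = \left(-468301\right) 41478 = -19424188878$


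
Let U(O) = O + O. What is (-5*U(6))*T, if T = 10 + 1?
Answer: -660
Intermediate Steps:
U(O) = 2*O
T = 11
(-5*U(6))*T = -10*6*11 = -5*12*11 = -60*11 = -660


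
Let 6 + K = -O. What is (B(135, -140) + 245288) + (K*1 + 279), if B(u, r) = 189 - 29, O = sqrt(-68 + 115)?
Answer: 245721 - sqrt(47) ≈ 2.4571e+5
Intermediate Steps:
O = sqrt(47) ≈ 6.8557
K = -6 - sqrt(47) ≈ -12.856
B(u, r) = 160
(B(135, -140) + 245288) + (K*1 + 279) = (160 + 245288) + ((-6 - sqrt(47))*1 + 279) = 245448 + ((-6 - sqrt(47)) + 279) = 245448 + (273 - sqrt(47)) = 245721 - sqrt(47)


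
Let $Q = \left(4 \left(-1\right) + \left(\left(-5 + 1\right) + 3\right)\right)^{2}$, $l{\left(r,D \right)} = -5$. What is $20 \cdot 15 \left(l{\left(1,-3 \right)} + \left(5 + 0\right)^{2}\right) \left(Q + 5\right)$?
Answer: $180000$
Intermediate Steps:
$Q = 25$ ($Q = \left(-4 + \left(-4 + 3\right)\right)^{2} = \left(-4 - 1\right)^{2} = \left(-5\right)^{2} = 25$)
$20 \cdot 15 \left(l{\left(1,-3 \right)} + \left(5 + 0\right)^{2}\right) \left(Q + 5\right) = 20 \cdot 15 \left(-5 + \left(5 + 0\right)^{2}\right) \left(25 + 5\right) = 300 \left(-5 + 5^{2}\right) 30 = 300 \left(-5 + 25\right) 30 = 300 \cdot 20 \cdot 30 = 300 \cdot 600 = 180000$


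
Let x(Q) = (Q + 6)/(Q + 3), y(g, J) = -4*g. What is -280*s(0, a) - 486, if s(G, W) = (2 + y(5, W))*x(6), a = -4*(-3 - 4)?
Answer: 6234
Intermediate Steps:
x(Q) = (6 + Q)/(3 + Q)
a = 28 (a = -4*(-7) = 28)
s(G, W) = -24 (s(G, W) = (2 - 4*5)*((6 + 6)/(3 + 6)) = (2 - 20)*(12/9) = -2*12 = -18*4/3 = -24)
-280*s(0, a) - 486 = -280*(-24) - 486 = 6720 - 486 = 6234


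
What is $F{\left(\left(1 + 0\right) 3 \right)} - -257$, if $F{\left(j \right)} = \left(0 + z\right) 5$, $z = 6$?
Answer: $287$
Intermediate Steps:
$F{\left(j \right)} = 30$ ($F{\left(j \right)} = \left(0 + 6\right) 5 = 6 \cdot 5 = 30$)
$F{\left(\left(1 + 0\right) 3 \right)} - -257 = 30 - -257 = 30 + 257 = 287$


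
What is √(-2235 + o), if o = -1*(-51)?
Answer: 2*I*√546 ≈ 46.733*I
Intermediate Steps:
o = 51
√(-2235 + o) = √(-2235 + 51) = √(-2184) = 2*I*√546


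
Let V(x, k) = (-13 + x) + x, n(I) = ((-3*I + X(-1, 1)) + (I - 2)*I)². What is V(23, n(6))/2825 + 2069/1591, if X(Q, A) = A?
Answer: 5897428/4494575 ≈ 1.3121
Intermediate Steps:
n(I) = (1 - 3*I + I*(-2 + I))² (n(I) = ((-3*I + 1) + (I - 2)*I)² = ((1 - 3*I) + (-2 + I)*I)² = ((1 - 3*I) + I*(-2 + I))² = (1 - 3*I + I*(-2 + I))²)
V(x, k) = -13 + 2*x
V(23, n(6))/2825 + 2069/1591 = (-13 + 2*23)/2825 + 2069/1591 = (-13 + 46)*(1/2825) + 2069*(1/1591) = 33*(1/2825) + 2069/1591 = 33/2825 + 2069/1591 = 5897428/4494575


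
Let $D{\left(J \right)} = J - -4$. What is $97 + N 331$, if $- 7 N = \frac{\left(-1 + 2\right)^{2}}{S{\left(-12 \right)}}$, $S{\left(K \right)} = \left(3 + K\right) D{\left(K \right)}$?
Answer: $\frac{48557}{504} \approx 96.343$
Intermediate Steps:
$D{\left(J \right)} = 4 + J$ ($D{\left(J \right)} = J + 4 = 4 + J$)
$S{\left(K \right)} = \left(3 + K\right) \left(4 + K\right)$
$N = - \frac{1}{504}$ ($N = - \frac{\left(-1 + 2\right)^{2} \frac{1}{\left(3 - 12\right) \left(4 - 12\right)}}{7} = - \frac{1^{2} \frac{1}{\left(-9\right) \left(-8\right)}}{7} = - \frac{1 \cdot \frac{1}{72}}{7} = \left(- \frac{1}{7}\right) \frac{1}{72} = - \frac{1}{504} \approx -0.0019841$)
$97 + N 331 = 97 - \frac{331}{504} = \frac{48557}{504}$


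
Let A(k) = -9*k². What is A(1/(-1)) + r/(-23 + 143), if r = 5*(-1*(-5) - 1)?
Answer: -53/6 ≈ -8.8333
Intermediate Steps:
r = 20 (r = 5*(5 - 1) = 5*4 = 20)
A(1/(-1)) + r/(-23 + 143) = -9*(1/(-1))² + 20/(-23 + 143) = -9*(-1)² + 20/120 = -9*1 + 20*(1/120) = -9 + ⅙ = -53/6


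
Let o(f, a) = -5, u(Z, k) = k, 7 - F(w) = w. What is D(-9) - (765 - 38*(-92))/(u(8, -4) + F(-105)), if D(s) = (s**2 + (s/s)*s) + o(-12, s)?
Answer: 2975/108 ≈ 27.546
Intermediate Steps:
F(w) = 7 - w
D(s) = -5 + s + s**2 (D(s) = (s**2 + (s/s)*s) - 5 = (s**2 + 1*s) - 5 = (s**2 + s) - 5 = (s + s**2) - 5 = -5 + s + s**2)
D(-9) - (765 - 38*(-92))/(u(8, -4) + F(-105)) = (-5 - 9 + (-9)**2) - (765 - 38*(-92))/(-4 + (7 - 1*(-105))) = (-5 - 9 + 81) - (765 + 3496)/(-4 + (7 + 105)) = 67 - 4261/(-4 + 112) = 67 - 4261/108 = 2975/108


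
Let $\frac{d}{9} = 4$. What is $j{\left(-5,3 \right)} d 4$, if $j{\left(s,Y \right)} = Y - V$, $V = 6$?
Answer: $-432$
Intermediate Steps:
$d = 36$ ($d = 9 \cdot 4 = 36$)
$j{\left(s,Y \right)} = -6 + Y$ ($j{\left(s,Y \right)} = Y - 6 = -6 + Y$)
$j{\left(-5,3 \right)} d 4 = \left(-6 + 3\right) 36 \cdot 4 = \left(-3\right) 36 \cdot 4 = \left(-108\right) 4 = -432$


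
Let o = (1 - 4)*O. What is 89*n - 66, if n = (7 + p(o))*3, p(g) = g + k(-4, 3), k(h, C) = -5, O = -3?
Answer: 2871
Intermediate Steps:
o = 9 (o = (1 - 4)*(-3) = -3*(-3) = 9)
p(g) = -5 + g (p(g) = g - 5 = -5 + g)
n = 33 (n = (7 + (-5 + 9))*3 = (7 + 4)*3 = 11*3 = 33)
89*n - 66 = 89*33 - 66 = 2937 - 66 = 2871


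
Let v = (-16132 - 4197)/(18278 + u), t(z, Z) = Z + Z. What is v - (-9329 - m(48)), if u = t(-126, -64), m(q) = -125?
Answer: 167032271/18150 ≈ 9202.9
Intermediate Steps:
t(z, Z) = 2*Z
u = -128 (u = 2*(-64) = -128)
v = -20329/18150 (v = (-16132 - 4197)/(18278 - 128) = -20329/18150 ≈ -1.1201)
v - (-9329 - m(48)) = -20329/18150 - (-9329 - 1*(-125)) = -20329/18150 - (-9329 + 125) = -20329/18150 - 1*(-9204) = -20329/18150 + 9204 = 167032271/18150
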